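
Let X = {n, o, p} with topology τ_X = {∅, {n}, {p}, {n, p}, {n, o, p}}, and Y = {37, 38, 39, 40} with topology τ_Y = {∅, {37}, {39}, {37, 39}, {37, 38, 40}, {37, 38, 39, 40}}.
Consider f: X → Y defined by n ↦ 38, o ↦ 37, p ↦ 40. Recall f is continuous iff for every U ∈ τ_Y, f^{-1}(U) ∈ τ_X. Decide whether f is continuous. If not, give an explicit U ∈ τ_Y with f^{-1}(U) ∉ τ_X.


f is NOT continuous.

Compute f^{-1}(U) for each U ∈ τ_Y:
  U = ∅: f^{-1}(U) = ∅ ∈ τ_X ✓.
  U = {37}: f^{-1}(U) = {o} ∉ τ_X ✗.
  U = {39}: f^{-1}(U) = ∅ ∈ τ_X ✓.
  U = {37, 39}: f^{-1}(U) = {o} ∉ τ_X ✗.
  U = {37, 38, 40}: f^{-1}(U) = {n, o, p} ∈ τ_X ✓.
  U = {37, 38, 39, 40}: f^{-1}(U) = {n, o, p} ∈ τ_X ✓.
Found U = {37} with f^{-1}(U) = {o} not in τ_X. Therefore f is NOT continuous.


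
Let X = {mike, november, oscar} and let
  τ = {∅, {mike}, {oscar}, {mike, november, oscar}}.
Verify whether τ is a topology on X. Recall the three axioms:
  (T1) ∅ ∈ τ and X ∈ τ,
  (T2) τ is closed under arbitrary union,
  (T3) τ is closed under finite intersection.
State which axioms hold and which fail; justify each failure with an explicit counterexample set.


τ is NOT a topology on X.

Axiom (T1): ∅ ∈ τ? Yes; X ∈ τ? Yes.
Axiom (T2/T3): check pairwise unions and intersections of members of τ.
Counterexample for (T2): {mike} ∪ {oscar} = {mike, oscar} ∉ τ. Therefore τ is NOT a topology.


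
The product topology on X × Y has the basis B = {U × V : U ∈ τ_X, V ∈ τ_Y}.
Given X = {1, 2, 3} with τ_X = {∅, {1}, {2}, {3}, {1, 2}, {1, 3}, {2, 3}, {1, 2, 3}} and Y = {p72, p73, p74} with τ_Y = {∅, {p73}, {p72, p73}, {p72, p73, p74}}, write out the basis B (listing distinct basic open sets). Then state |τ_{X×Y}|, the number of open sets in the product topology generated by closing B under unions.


Basis B = {∅ × ∅, {1} × {p73}, {2} × {p73}, {3} × {p73}, {1} × {p72, p73}, {1, 2} × {p73}, {1, 3} × {p73}, {2} × {p72, p73}, {2, 3} × {p73}, {3} × {p72, p73}, {1} × {p72, p73, p74}, {1, 2, 3} × {p73}, {2} × {p72, p73, p74}, {3} × {p72, p73, p74}, {1, 2} × {p72, p73}, {1, 3} × {p72, p73}, {2, 3} × {p72, p73}, {1, 2} × {p72, p73, p74}, {1, 3} × {p72, p73, p74}, {1, 2, 3} × {p72, p73}, {2, 3} × {p72, p73, p74}, {1, 2, 3} × {p72, p73, p74}}; |τ_{X×Y}| = 64.

Enumerate products U × V with U ∈ τ_X, V ∈ τ_Y (deduplicated):
  ∅ × ∅ = {} (∅)
  {1} × {p73} = {(1,p73)}
  {2} × {p73} = {(2,p73)}
  {3} × {p73} = {(3,p73)}
  {1} × {p72, p73} = {(1,p72), (1,p73)}
  {1, 2} × {p73} = {(1,p73), (2,p73)}
  {1, 3} × {p73} = {(1,p73), (3,p73)}
  {2} × {p72, p73} = {(2,p72), (2,p73)}
  {2, 3} × {p73} = {(2,p73), (3,p73)}
  {3} × {p72, p73} = {(3,p72), (3,p73)}
  {1} × {p72, p73, p74} = {(1,p72), (1,p73), (1,p74)}
  {1, 2, 3} × {p73} = {(1,p73), (2,p73), (3,p73)}
  {2} × {p72, p73, p74} = {(2,p72), (2,p73), (2,p74)}
  {3} × {p72, p73, p74} = {(3,p72), (3,p73), (3,p74)}
  {1, 2} × {p72, p73} = {(1,p72), (1,p73), (2,p72), (2,p73)}
  {1, 3} × {p72, p73} = {(1,p72), (1,p73), (3,p72), (3,p73)}
  {2, 3} × {p72, p73} = {(2,p72), (2,p73), (3,p72), (3,p73)}
  {1, 2} × {p72, p73, p74} = {(1,p72), (1,p73), (1,p74), (2,p72), (2,p73), (2,p74)}
  {1, 3} × {p72, p73, p74} = {(1,p72), (1,p73), (1,p74), (3,p72), (3,p73), (3,p74)}
  {1, 2, 3} × {p72, p73} = {(1,p72), (1,p73), (2,p72), (2,p73), (3,p72), (3,p73)}
  {2, 3} × {p72, p73, p74} = {(2,p72), (2,p73), (2,p74), (3,p72), (3,p73), (3,p74)}
  {1, 2, 3} × {p72, p73, p74} = {(1,p72), (1,p73), (1,p74), (2,p72), (2,p73), (2,p74), (3,p72), (3,p73), (3,p74)}
These 22 distinct sets form the basis B.
Close under arbitrary unions to get τ_{X×Y}; counting gives |τ_{X×Y}| = 64.


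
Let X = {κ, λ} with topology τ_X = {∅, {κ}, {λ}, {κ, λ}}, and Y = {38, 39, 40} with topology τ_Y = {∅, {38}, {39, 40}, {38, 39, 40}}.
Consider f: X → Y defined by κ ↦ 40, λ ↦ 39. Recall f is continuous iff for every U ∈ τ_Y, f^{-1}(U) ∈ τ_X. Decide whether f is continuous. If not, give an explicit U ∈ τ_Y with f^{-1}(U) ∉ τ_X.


f IS continuous.

Compute f^{-1}(U) for each U ∈ τ_Y:
  U = ∅: f^{-1}(U) = ∅ ∈ τ_X ✓.
  U = {38}: f^{-1}(U) = ∅ ∈ τ_X ✓.
  U = {39, 40}: f^{-1}(U) = {κ, λ} ∈ τ_X ✓.
  U = {38, 39, 40}: f^{-1}(U) = {κ, λ} ∈ τ_X ✓.
Every preimage lies in τ_X, so f IS continuous.


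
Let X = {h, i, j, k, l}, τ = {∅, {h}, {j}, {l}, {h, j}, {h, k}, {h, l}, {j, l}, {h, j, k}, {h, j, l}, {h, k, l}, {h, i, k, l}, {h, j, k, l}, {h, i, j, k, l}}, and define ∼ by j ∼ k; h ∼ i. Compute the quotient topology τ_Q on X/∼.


X/∼ = {[h=i], [j=k], [l]}; |τ_Q| = 3.

Equivalence classes: [h=i], [j=k], [l].
Quotient map π: X → X/∼ sends h ↦ [h=i], i ↦ [h=i], j ↦ [j=k], k ↦ [j=k], l ↦ [l].
For each subset V ⊆ X/∼, compute π^{-1}(V) ⊆ X and check whether π^{-1}(V) ∈ τ. V is open in τ_Q iff π^{-1}(V) ∈ τ.
  V = {}: π^{-1}(V) = ∅ ∈ τ ✓.
  V = {[h=i]}: π^{-1}(V) = {h, i} ∉ τ ✗.
  V = {[j=k]}: π^{-1}(V) = {j, k} ∉ τ ✗.
  V = {[h=i], [j=k]}: π^{-1}(V) = {h, i, j, k} ∉ τ ✗.
  V = {[l]}: π^{-1}(V) = {l} ∈ τ ✓.
  V = {[h=i], [l]}: π^{-1}(V) = {h, i, l} ∉ τ ✗.
  V = {[j=k], [l]}: π^{-1}(V) = {j, k, l} ∉ τ ✗.
  V = {[h=i], [j=k], [l]}: π^{-1}(V) = {h, i, j, k, l} ∈ τ ✓.
Open sets in the quotient: τ_Q = {{}, {[l]}, {[h=i], [j=k], [l]}} (3 elements).


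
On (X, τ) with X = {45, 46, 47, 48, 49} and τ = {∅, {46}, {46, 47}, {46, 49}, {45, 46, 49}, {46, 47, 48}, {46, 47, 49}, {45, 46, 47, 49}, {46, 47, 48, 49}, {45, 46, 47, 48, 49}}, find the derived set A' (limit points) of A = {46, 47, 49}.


A' = {45, 47, 48, 49}

For each x ∈ X, list the open sets U ∈ τ with x ∈ U, then check whether U ∩ (A ∖ {x}) ≠ ∅ for every such U.
  x = 45: opens ∋ x are {45, 46, 49}, {45, 46, 47, 49}, {45, 46, 47, 48, 49}; each meets A ∖ {45}, so x IS a limit point.
  x = 46: open {46} ∋ x has {46} ∩ (A ∖ {46}) = ∅, so x is NOT a limit point.
  x = 47: opens ∋ x are {46, 47}, {46, 47, 48}, {46, 47, 49}, {45, 46, 47, 49}, {46, 47, 48, 49}, {45, 46, 47, 48, 49}; each meets A ∖ {47}, so x IS a limit point.
  x = 48: opens ∋ x are {46, 47, 48}, {46, 47, 48, 49}, {45, 46, 47, 48, 49}; each meets A ∖ {48}, so x IS a limit point.
  x = 49: opens ∋ x are {46, 49}, {45, 46, 49}, {46, 47, 49}, {45, 46, 47, 49}, {46, 47, 48, 49}, {45, 46, 47, 48, 49}; each meets A ∖ {49}, so x IS a limit point.
Collecting: A' = {45, 47, 48, 49}.


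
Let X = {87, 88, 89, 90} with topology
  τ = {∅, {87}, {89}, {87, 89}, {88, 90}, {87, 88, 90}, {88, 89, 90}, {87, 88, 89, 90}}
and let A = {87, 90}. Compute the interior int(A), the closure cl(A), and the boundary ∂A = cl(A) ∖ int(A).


int(A) = {87}, cl(A) = {87, 88, 90}, ∂A = {88, 90}.

Closed sets in (X, τ) are complements of opens:
  closed(X, τ) = {∅, {87}, {89}, {87, 89}, {88, 90}, {87, 88, 90}, {88, 89, 90}, {87, 88, 89, 90}}.
int(A) = ⋃ {U ∈ τ : U ⊆ A}. Opens contained in A: ∅, {87}.
Taking the union of these: int(A) = {87}.
cl(A) = ⋂ {C closed : A ⊆ C}. Closed sets containing A: {87, 88, 90}, {87, 88, 89, 90}.
Intersecting these: cl(A) = {87, 88, 90}.
∂A = cl(A) ∖ int(A) = {87, 88, 90} ∖ {87} = {88, 90}.


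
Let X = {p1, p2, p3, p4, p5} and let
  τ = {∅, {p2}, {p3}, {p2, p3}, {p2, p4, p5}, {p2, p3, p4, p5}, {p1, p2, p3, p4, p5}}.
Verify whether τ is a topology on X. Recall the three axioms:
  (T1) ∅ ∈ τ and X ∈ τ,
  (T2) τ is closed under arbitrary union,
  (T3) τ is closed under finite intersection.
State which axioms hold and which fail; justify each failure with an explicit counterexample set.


τ IS a topology on X.

Axiom (T1): ∅ ∈ τ? Yes; X ∈ τ? Yes.
Axiom (T2/T3): check pairwise unions and intersections of members of τ.
All pairwise intersections and unions checked — each lies in τ. Therefore τ satisfies (T1), (T2), (T3): it IS a topology on X.


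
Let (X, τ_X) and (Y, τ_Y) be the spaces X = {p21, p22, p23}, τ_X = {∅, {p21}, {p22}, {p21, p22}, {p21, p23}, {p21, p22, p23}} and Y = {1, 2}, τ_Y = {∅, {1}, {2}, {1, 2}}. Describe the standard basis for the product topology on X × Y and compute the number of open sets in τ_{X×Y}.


Basis B = {∅ × ∅, {p21} × {1}, {p21} × {2}, {p22} × {1}, {p22} × {2}, {p21} × {1, 2}, {p21, p22} × {1}, {p21, p23} × {1}, {p21, p22} × {2}, {p21, p23} × {2}, {p22} × {1, 2}, {p21, p22, p23} × {1}, {p21, p22, p23} × {2}, {p21, p22} × {1, 2}, {p21, p23} × {1, 2}, {p21, p22, p23} × {1, 2}}; |τ_{X×Y}| = 36.

Enumerate products U × V with U ∈ τ_X, V ∈ τ_Y (deduplicated):
  ∅ × ∅ = {} (∅)
  {p21} × {1} = {(p21,1)}
  {p21} × {2} = {(p21,2)}
  {p22} × {1} = {(p22,1)}
  {p22} × {2} = {(p22,2)}
  {p21} × {1, 2} = {(p21,1), (p21,2)}
  {p21, p22} × {1} = {(p21,1), (p22,1)}
  {p21, p23} × {1} = {(p21,1), (p23,1)}
  {p21, p22} × {2} = {(p21,2), (p22,2)}
  {p21, p23} × {2} = {(p21,2), (p23,2)}
  {p22} × {1, 2} = {(p22,1), (p22,2)}
  {p21, p22, p23} × {1} = {(p21,1), (p22,1), (p23,1)}
  {p21, p22, p23} × {2} = {(p21,2), (p22,2), (p23,2)}
  {p21, p22} × {1, 2} = {(p21,1), (p21,2), (p22,1), (p22,2)}
  {p21, p23} × {1, 2} = {(p21,1), (p21,2), (p23,1), (p23,2)}
  {p21, p22, p23} × {1, 2} = {(p21,1), (p21,2), (p22,1), (p22,2), (p23,1), (p23,2)}
These 16 distinct sets form the basis B.
Close under arbitrary unions to get τ_{X×Y}; counting gives |τ_{X×Y}| = 36.


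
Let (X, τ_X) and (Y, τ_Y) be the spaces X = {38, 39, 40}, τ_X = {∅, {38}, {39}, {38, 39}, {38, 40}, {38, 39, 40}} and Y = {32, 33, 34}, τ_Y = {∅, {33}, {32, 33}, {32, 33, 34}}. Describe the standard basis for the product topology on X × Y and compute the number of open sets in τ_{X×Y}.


Basis B = {∅ × ∅, {38} × {33}, {39} × {33}, {38} × {32, 33}, {38, 39} × {33}, {38, 40} × {33}, {39} × {32, 33}, {38} × {32, 33, 34}, {38, 39, 40} × {33}, {39} × {32, 33, 34}, {38, 39} × {32, 33}, {38, 40} × {32, 33}, {38, 39} × {32, 33, 34}, {38, 40} × {32, 33, 34}, {38, 39, 40} × {32, 33}, {38, 39, 40} × {32, 33, 34}}; |τ_{X×Y}| = 40.

Enumerate products U × V with U ∈ τ_X, V ∈ τ_Y (deduplicated):
  ∅ × ∅ = {} (∅)
  {38} × {33} = {(38,33)}
  {39} × {33} = {(39,33)}
  {38} × {32, 33} = {(38,32), (38,33)}
  {38, 39} × {33} = {(38,33), (39,33)}
  {38, 40} × {33} = {(38,33), (40,33)}
  {39} × {32, 33} = {(39,32), (39,33)}
  {38} × {32, 33, 34} = {(38,32), (38,33), (38,34)}
  {38, 39, 40} × {33} = {(38,33), (39,33), (40,33)}
  {39} × {32, 33, 34} = {(39,32), (39,33), (39,34)}
  {38, 39} × {32, 33} = {(38,32), (38,33), (39,32), (39,33)}
  {38, 40} × {32, 33} = {(38,32), (38,33), (40,32), (40,33)}
  {38, 39} × {32, 33, 34} = {(38,32), (38,33), (38,34), (39,32), (39,33), (39,34)}
  {38, 40} × {32, 33, 34} = {(38,32), (38,33), (38,34), (40,32), (40,33), (40,34)}
  {38, 39, 40} × {32, 33} = {(38,32), (38,33), (39,32), (39,33), (40,32), (40,33)}
  {38, 39, 40} × {32, 33, 34} = {(38,32), (38,33), (38,34), (39,32), (39,33), (39,34), (40,32), (40,33), (40,34)}
These 16 distinct sets form the basis B.
Close under arbitrary unions to get τ_{X×Y}; counting gives |τ_{X×Y}| = 40.


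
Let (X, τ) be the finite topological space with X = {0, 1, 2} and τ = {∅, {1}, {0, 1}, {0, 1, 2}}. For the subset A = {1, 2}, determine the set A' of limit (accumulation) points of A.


A' = {0, 2}

For each x ∈ X, list the open sets U ∈ τ with x ∈ U, then check whether U ∩ (A ∖ {x}) ≠ ∅ for every such U.
  x = 0: opens ∋ x are {0, 1}, {0, 1, 2}; each meets A ∖ {0}, so x IS a limit point.
  x = 1: open {1} ∋ x has {1} ∩ (A ∖ {1}) = ∅, so x is NOT a limit point.
  x = 2: opens ∋ x are {0, 1, 2}; each meets A ∖ {2}, so x IS a limit point.
Collecting: A' = {0, 2}.


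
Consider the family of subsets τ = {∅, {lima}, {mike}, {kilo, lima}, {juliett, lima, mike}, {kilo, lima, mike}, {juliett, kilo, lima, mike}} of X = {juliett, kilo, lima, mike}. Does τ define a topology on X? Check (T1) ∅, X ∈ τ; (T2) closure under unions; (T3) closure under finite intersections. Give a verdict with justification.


τ is NOT a topology on X.

Axiom (T1): ∅ ∈ τ? Yes; X ∈ τ? Yes.
Axiom (T2/T3): check pairwise unions and intersections of members of τ.
Counterexample for (T2): {lima} ∪ {mike} = {lima, mike} ∉ τ. Therefore τ is NOT a topology.


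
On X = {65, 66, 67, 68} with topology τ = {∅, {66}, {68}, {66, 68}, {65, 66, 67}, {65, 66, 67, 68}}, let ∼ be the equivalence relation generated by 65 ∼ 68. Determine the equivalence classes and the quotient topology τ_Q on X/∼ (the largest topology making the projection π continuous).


X/∼ = {[65=68], [66], [67]}; |τ_Q| = 3.

Equivalence classes: [65=68], [66], [67].
Quotient map π: X → X/∼ sends 65 ↦ [65=68], 66 ↦ [66], 67 ↦ [67], 68 ↦ [65=68].
For each subset V ⊆ X/∼, compute π^{-1}(V) ⊆ X and check whether π^{-1}(V) ∈ τ. V is open in τ_Q iff π^{-1}(V) ∈ τ.
  V = {}: π^{-1}(V) = ∅ ∈ τ ✓.
  V = {[65=68]}: π^{-1}(V) = {65, 68} ∉ τ ✗.
  V = {[66]}: π^{-1}(V) = {66} ∈ τ ✓.
  V = {[65=68], [66]}: π^{-1}(V) = {65, 66, 68} ∉ τ ✗.
  V = {[67]}: π^{-1}(V) = {67} ∉ τ ✗.
  V = {[65=68], [67]}: π^{-1}(V) = {65, 67, 68} ∉ τ ✗.
  V = {[66], [67]}: π^{-1}(V) = {66, 67} ∉ τ ✗.
  V = {[65=68], [66], [67]}: π^{-1}(V) = {65, 66, 67, 68} ∈ τ ✓.
Open sets in the quotient: τ_Q = {{}, {[66]}, {[65=68], [66], [67]}} (3 elements).


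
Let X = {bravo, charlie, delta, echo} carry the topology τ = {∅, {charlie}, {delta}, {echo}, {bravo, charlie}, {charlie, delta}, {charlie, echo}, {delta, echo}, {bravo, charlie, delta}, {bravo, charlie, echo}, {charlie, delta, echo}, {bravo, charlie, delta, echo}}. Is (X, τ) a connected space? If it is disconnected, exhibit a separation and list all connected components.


(X, τ) is disconnected; components = [{delta}, {echo}, {bravo, charlie}].

Find clopen sets (U ∈ τ with X ∖ U ∈ τ):
  U = ∅, X ∖ U = {bravo, charlie, delta, echo} — both open, so U is clopen.
  U = {delta}, X ∖ U = {bravo, charlie, echo} — both open, so U is clopen.
  U = {echo}, X ∖ U = {bravo, charlie, delta} — both open, so U is clopen.
  U = {bravo, charlie}, X ∖ U = {delta, echo} — both open, so U is clopen.
  U = {delta, echo}, X ∖ U = {bravo, charlie} — both open, so U is clopen.
  U = {bravo, charlie, delta}, X ∖ U = {echo} — both open, so U is clopen.
  U = {bravo, charlie, echo}, X ∖ U = {delta} — both open, so U is clopen.
  U = {bravo, charlie, delta, echo}, X ∖ U = ∅ — both open, so U is clopen.
Nontrivial clopen(s) exist: e.g. {bravo, charlie, delta}. So (X, τ) is disconnected.
Compute connected components by grouping points that agree on all clopens:
  component: {delta}
  component: {echo}
  component: {bravo, charlie}


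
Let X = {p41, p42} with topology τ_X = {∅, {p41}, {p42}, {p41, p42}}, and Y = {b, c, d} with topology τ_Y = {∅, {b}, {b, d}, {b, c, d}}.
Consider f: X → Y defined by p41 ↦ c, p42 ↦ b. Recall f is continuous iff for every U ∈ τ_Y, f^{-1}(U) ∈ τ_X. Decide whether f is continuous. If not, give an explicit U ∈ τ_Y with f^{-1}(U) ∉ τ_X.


f IS continuous.

Compute f^{-1}(U) for each U ∈ τ_Y:
  U = ∅: f^{-1}(U) = ∅ ∈ τ_X ✓.
  U = {b}: f^{-1}(U) = {p42} ∈ τ_X ✓.
  U = {b, d}: f^{-1}(U) = {p42} ∈ τ_X ✓.
  U = {b, c, d}: f^{-1}(U) = {p41, p42} ∈ τ_X ✓.
Every preimage lies in τ_X, so f IS continuous.


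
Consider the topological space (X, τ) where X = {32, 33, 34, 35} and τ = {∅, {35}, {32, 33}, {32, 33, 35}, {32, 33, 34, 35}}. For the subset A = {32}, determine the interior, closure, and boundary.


int(A) = ∅, cl(A) = {32, 33, 34}, ∂A = {32, 33, 34}.

Closed sets in (X, τ) are complements of opens:
  closed(X, τ) = {∅, {34}, {34, 35}, {32, 33, 34}, {32, 33, 34, 35}}.
int(A) = ⋃ {U ∈ τ : U ⊆ A}. Opens contained in A: ∅.
Taking the union of these: int(A) = ∅.
cl(A) = ⋂ {C closed : A ⊆ C}. Closed sets containing A: {32, 33, 34}, {32, 33, 34, 35}.
Intersecting these: cl(A) = {32, 33, 34}.
∂A = cl(A) ∖ int(A) = {32, 33, 34} ∖ ∅ = {32, 33, 34}.


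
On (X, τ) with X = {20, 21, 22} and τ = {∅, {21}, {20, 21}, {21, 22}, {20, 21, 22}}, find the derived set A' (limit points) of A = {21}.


A' = {20, 22}

For each x ∈ X, list the open sets U ∈ τ with x ∈ U, then check whether U ∩ (A ∖ {x}) ≠ ∅ for every such U.
  x = 20: opens ∋ x are {20, 21}, {20, 21, 22}; each meets A ∖ {20}, so x IS a limit point.
  x = 21: open {21} ∋ x has {21} ∩ (A ∖ {21}) = ∅, so x is NOT a limit point.
  x = 22: opens ∋ x are {21, 22}, {20, 21, 22}; each meets A ∖ {22}, so x IS a limit point.
Collecting: A' = {20, 22}.


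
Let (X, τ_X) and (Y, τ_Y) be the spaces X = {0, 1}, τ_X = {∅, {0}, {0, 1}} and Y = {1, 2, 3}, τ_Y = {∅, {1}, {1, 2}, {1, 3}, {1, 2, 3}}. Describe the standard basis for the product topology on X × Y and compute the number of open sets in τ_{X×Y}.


Basis B = {∅ × ∅, {0} × {1}, {0} × {1, 2}, {0} × {1, 3}, {0, 1} × {1}, {0} × {1, 2, 3}, {0, 1} × {1, 2}, {0, 1} × {1, 3}, {0, 1} × {1, 2, 3}}; |τ_{X×Y}| = 14.

Enumerate products U × V with U ∈ τ_X, V ∈ τ_Y (deduplicated):
  ∅ × ∅ = {} (∅)
  {0} × {1} = {(0,1)}
  {0} × {1, 2} = {(0,1), (0,2)}
  {0} × {1, 3} = {(0,1), (0,3)}
  {0, 1} × {1} = {(0,1), (1,1)}
  {0} × {1, 2, 3} = {(0,1), (0,2), (0,3)}
  {0, 1} × {1, 2} = {(0,1), (0,2), (1,1), (1,2)}
  {0, 1} × {1, 3} = {(0,1), (0,3), (1,1), (1,3)}
  {0, 1} × {1, 2, 3} = {(0,1), (0,2), (0,3), (1,1), (1,2), (1,3)}
These 9 distinct sets form the basis B.
Close under arbitrary unions to get τ_{X×Y}; counting gives |τ_{X×Y}| = 14.


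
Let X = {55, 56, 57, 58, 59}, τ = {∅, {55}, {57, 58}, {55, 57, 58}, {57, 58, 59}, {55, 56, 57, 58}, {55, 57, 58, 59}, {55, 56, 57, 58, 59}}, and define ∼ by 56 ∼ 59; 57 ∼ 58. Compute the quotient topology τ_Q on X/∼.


X/∼ = {[55], [56=59], [57=58]}; |τ_Q| = 5.

Equivalence classes: [55], [56=59], [57=58].
Quotient map π: X → X/∼ sends 55 ↦ [55], 56 ↦ [56=59], 57 ↦ [57=58], 58 ↦ [57=58], 59 ↦ [56=59].
For each subset V ⊆ X/∼, compute π^{-1}(V) ⊆ X and check whether π^{-1}(V) ∈ τ. V is open in τ_Q iff π^{-1}(V) ∈ τ.
  V = {}: π^{-1}(V) = ∅ ∈ τ ✓.
  V = {[55]}: π^{-1}(V) = {55} ∈ τ ✓.
  V = {[56=59]}: π^{-1}(V) = {56, 59} ∉ τ ✗.
  V = {[55], [56=59]}: π^{-1}(V) = {55, 56, 59} ∉ τ ✗.
  V = {[57=58]}: π^{-1}(V) = {57, 58} ∈ τ ✓.
  V = {[55], [57=58]}: π^{-1}(V) = {55, 57, 58} ∈ τ ✓.
  V = {[56=59], [57=58]}: π^{-1}(V) = {56, 57, 58, 59} ∉ τ ✗.
  V = {[55], [56=59], [57=58]}: π^{-1}(V) = {55, 56, 57, 58, 59} ∈ τ ✓.
Open sets in the quotient: τ_Q = {{}, {[55]}, {[57=58]}, {[55], [57=58]}, {[55], [56=59], [57=58]}} (5 elements).


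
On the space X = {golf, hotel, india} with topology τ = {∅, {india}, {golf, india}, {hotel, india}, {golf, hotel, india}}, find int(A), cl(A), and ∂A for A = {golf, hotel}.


int(A) = ∅, cl(A) = {golf, hotel}, ∂A = {golf, hotel}.

Closed sets in (X, τ) are complements of opens:
  closed(X, τ) = {∅, {golf}, {hotel}, {golf, hotel}, {golf, hotel, india}}.
int(A) = ⋃ {U ∈ τ : U ⊆ A}. Opens contained in A: ∅.
Taking the union of these: int(A) = ∅.
cl(A) = ⋂ {C closed : A ⊆ C}. Closed sets containing A: {golf, hotel}, {golf, hotel, india}.
Intersecting these: cl(A) = {golf, hotel}.
∂A = cl(A) ∖ int(A) = {golf, hotel} ∖ ∅ = {golf, hotel}.


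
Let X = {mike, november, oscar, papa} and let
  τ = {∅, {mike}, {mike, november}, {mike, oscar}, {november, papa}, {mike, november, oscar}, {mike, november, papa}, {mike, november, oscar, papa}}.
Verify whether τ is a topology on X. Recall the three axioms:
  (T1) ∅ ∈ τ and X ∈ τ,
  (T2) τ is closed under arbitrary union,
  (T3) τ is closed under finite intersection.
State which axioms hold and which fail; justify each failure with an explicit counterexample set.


τ is NOT a topology on X.

Axiom (T1): ∅ ∈ τ? Yes; X ∈ τ? Yes.
Axiom (T2/T3): check pairwise unions and intersections of members of τ.
Counterexample for (T3): {mike, november} ∩ {november, papa} = {november} ∉ τ. Therefore τ is NOT a topology.


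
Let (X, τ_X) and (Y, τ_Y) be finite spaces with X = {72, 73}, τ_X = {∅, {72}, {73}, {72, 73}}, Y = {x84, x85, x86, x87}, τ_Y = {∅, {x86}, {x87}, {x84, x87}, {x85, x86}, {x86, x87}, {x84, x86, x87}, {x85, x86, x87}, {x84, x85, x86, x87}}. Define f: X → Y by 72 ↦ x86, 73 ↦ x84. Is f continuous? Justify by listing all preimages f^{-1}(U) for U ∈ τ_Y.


f IS continuous.

Compute f^{-1}(U) for each U ∈ τ_Y:
  U = ∅: f^{-1}(U) = ∅ ∈ τ_X ✓.
  U = {x86}: f^{-1}(U) = {72} ∈ τ_X ✓.
  U = {x87}: f^{-1}(U) = ∅ ∈ τ_X ✓.
  U = {x84, x87}: f^{-1}(U) = {73} ∈ τ_X ✓.
  U = {x85, x86}: f^{-1}(U) = {72} ∈ τ_X ✓.
  U = {x86, x87}: f^{-1}(U) = {72} ∈ τ_X ✓.
  U = {x84, x86, x87}: f^{-1}(U) = {72, 73} ∈ τ_X ✓.
  U = {x85, x86, x87}: f^{-1}(U) = {72} ∈ τ_X ✓.
  U = {x84, x85, x86, x87}: f^{-1}(U) = {72, 73} ∈ τ_X ✓.
Every preimage lies in τ_X, so f IS continuous.


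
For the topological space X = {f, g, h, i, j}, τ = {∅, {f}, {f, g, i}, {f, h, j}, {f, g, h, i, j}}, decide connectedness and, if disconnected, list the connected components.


(X, τ) is connected.

Find clopen sets (U ∈ τ with X ∖ U ∈ τ):
  U = ∅, X ∖ U = {f, g, h, i, j} — both open, so U is clopen.
  U = {f, g, h, i, j}, X ∖ U = ∅ — both open, so U is clopen.
Only trivial clopens (∅ and X) exist, so (X, τ) is connected.
Compute connected components by grouping points that agree on all clopens:
  component: {f, g, h, i, j}


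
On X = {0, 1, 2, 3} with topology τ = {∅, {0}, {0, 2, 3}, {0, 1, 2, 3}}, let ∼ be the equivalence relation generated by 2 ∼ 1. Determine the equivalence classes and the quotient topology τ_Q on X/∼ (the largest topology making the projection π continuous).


X/∼ = {[0], [1=2], [3]}; |τ_Q| = 3.

Equivalence classes: [0], [1=2], [3].
Quotient map π: X → X/∼ sends 0 ↦ [0], 1 ↦ [1=2], 2 ↦ [1=2], 3 ↦ [3].
For each subset V ⊆ X/∼, compute π^{-1}(V) ⊆ X and check whether π^{-1}(V) ∈ τ. V is open in τ_Q iff π^{-1}(V) ∈ τ.
  V = {}: π^{-1}(V) = ∅ ∈ τ ✓.
  V = {[0]}: π^{-1}(V) = {0} ∈ τ ✓.
  V = {[1=2]}: π^{-1}(V) = {1, 2} ∉ τ ✗.
  V = {[0], [1=2]}: π^{-1}(V) = {0, 1, 2} ∉ τ ✗.
  V = {[3]}: π^{-1}(V) = {3} ∉ τ ✗.
  V = {[0], [3]}: π^{-1}(V) = {0, 3} ∉ τ ✗.
  V = {[1=2], [3]}: π^{-1}(V) = {1, 2, 3} ∉ τ ✗.
  V = {[0], [1=2], [3]}: π^{-1}(V) = {0, 1, 2, 3} ∈ τ ✓.
Open sets in the quotient: τ_Q = {{}, {[0]}, {[0], [1=2], [3]}} (3 elements).


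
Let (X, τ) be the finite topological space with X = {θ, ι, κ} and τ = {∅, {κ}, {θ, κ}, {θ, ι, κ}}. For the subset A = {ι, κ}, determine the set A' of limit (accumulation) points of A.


A' = {θ, ι}

For each x ∈ X, list the open sets U ∈ τ with x ∈ U, then check whether U ∩ (A ∖ {x}) ≠ ∅ for every such U.
  x = θ: opens ∋ x are {θ, κ}, {θ, ι, κ}; each meets A ∖ {θ}, so x IS a limit point.
  x = ι: opens ∋ x are {θ, ι, κ}; each meets A ∖ {ι}, so x IS a limit point.
  x = κ: open {κ} ∋ x has {κ} ∩ (A ∖ {κ}) = ∅, so x is NOT a limit point.
Collecting: A' = {θ, ι}.


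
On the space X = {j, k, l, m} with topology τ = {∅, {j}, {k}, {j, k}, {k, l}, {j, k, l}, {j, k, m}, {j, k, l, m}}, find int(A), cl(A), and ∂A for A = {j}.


int(A) = {j}, cl(A) = {j, m}, ∂A = {m}.

Closed sets in (X, τ) are complements of opens:
  closed(X, τ) = {∅, {l}, {m}, {j, m}, {l, m}, {j, l, m}, {k, l, m}, {j, k, l, m}}.
int(A) = ⋃ {U ∈ τ : U ⊆ A}. Opens contained in A: ∅, {j}.
Taking the union of these: int(A) = {j}.
cl(A) = ⋂ {C closed : A ⊆ C}. Closed sets containing A: {j, m}, {j, l, m}, {j, k, l, m}.
Intersecting these: cl(A) = {j, m}.
∂A = cl(A) ∖ int(A) = {j, m} ∖ {j} = {m}.


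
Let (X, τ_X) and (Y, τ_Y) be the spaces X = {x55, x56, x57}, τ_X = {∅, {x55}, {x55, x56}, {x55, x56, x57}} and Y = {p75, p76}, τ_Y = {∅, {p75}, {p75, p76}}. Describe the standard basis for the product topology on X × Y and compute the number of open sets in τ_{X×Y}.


Basis B = {∅ × ∅, {x55} × {p75}, {x55} × {p75, p76}, {x55, x56} × {p75}, {x55, x56, x57} × {p75}, {x55, x56} × {p75, p76}, {x55, x56, x57} × {p75, p76}}; |τ_{X×Y}| = 10.

Enumerate products U × V with U ∈ τ_X, V ∈ τ_Y (deduplicated):
  ∅ × ∅ = {} (∅)
  {x55} × {p75} = {(x55,p75)}
  {x55} × {p75, p76} = {(x55,p75), (x55,p76)}
  {x55, x56} × {p75} = {(x55,p75), (x56,p75)}
  {x55, x56, x57} × {p75} = {(x55,p75), (x56,p75), (x57,p75)}
  {x55, x56} × {p75, p76} = {(x55,p75), (x55,p76), (x56,p75), (x56,p76)}
  {x55, x56, x57} × {p75, p76} = {(x55,p75), (x55,p76), (x56,p75), (x56,p76), (x57,p75), (x57,p76)}
These 7 distinct sets form the basis B.
Close under arbitrary unions to get τ_{X×Y}; counting gives |τ_{X×Y}| = 10.


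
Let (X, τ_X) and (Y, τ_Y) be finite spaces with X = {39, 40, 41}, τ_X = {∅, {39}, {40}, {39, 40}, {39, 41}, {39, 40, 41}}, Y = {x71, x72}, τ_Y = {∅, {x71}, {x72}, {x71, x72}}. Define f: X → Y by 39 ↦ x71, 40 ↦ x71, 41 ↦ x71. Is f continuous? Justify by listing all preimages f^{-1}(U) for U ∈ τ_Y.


f IS continuous.

Compute f^{-1}(U) for each U ∈ τ_Y:
  U = ∅: f^{-1}(U) = ∅ ∈ τ_X ✓.
  U = {x71}: f^{-1}(U) = {39, 40, 41} ∈ τ_X ✓.
  U = {x72}: f^{-1}(U) = ∅ ∈ τ_X ✓.
  U = {x71, x72}: f^{-1}(U) = {39, 40, 41} ∈ τ_X ✓.
Every preimage lies in τ_X, so f IS continuous.


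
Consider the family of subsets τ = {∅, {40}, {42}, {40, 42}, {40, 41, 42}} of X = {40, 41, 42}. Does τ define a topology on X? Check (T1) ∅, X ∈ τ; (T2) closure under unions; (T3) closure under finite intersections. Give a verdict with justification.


τ IS a topology on X.

Axiom (T1): ∅ ∈ τ? Yes; X ∈ τ? Yes.
Axiom (T2/T3): check pairwise unions and intersections of members of τ.
All pairwise intersections and unions checked — each lies in τ. Therefore τ satisfies (T1), (T2), (T3): it IS a topology on X.


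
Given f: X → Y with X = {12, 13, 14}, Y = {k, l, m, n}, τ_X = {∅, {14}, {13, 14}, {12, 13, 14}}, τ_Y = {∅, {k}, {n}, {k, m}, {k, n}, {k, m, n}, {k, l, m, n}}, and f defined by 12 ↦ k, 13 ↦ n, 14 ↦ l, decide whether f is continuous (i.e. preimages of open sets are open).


f is NOT continuous.

Compute f^{-1}(U) for each U ∈ τ_Y:
  U = ∅: f^{-1}(U) = ∅ ∈ τ_X ✓.
  U = {k}: f^{-1}(U) = {12} ∉ τ_X ✗.
  U = {n}: f^{-1}(U) = {13} ∉ τ_X ✗.
  U = {k, m}: f^{-1}(U) = {12} ∉ τ_X ✗.
  U = {k, n}: f^{-1}(U) = {12, 13} ∉ τ_X ✗.
  U = {k, m, n}: f^{-1}(U) = {12, 13} ∉ τ_X ✗.
  U = {k, l, m, n}: f^{-1}(U) = {12, 13, 14} ∈ τ_X ✓.
Found U = {k} with f^{-1}(U) = {12} not in τ_X. Therefore f is NOT continuous.


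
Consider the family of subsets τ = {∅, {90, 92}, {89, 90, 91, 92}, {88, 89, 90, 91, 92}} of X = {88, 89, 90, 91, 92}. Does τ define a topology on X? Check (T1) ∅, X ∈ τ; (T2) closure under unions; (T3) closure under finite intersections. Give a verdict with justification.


τ IS a topology on X.

Axiom (T1): ∅ ∈ τ? Yes; X ∈ τ? Yes.
Axiom (T2/T3): check pairwise unions and intersections of members of τ.
All pairwise intersections and unions checked — each lies in τ. Therefore τ satisfies (T1), (T2), (T3): it IS a topology on X.


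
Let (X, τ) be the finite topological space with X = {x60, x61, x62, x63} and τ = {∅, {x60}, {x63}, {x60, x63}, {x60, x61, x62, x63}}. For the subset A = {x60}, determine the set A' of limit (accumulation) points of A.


A' = {x61, x62}

For each x ∈ X, list the open sets U ∈ τ with x ∈ U, then check whether U ∩ (A ∖ {x}) ≠ ∅ for every such U.
  x = x60: open {x60} ∋ x has {x60} ∩ (A ∖ {x60}) = ∅, so x is NOT a limit point.
  x = x61: opens ∋ x are {x60, x61, x62, x63}; each meets A ∖ {x61}, so x IS a limit point.
  x = x62: opens ∋ x are {x60, x61, x62, x63}; each meets A ∖ {x62}, so x IS a limit point.
  x = x63: open {x63} ∋ x has {x63} ∩ (A ∖ {x63}) = ∅, so x is NOT a limit point.
Collecting: A' = {x61, x62}.


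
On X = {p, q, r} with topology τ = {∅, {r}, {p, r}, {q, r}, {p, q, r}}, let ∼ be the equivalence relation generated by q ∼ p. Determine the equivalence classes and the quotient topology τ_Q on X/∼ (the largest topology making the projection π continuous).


X/∼ = {[p=q], [r]}; |τ_Q| = 3.

Equivalence classes: [p=q], [r].
Quotient map π: X → X/∼ sends p ↦ [p=q], q ↦ [p=q], r ↦ [r].
For each subset V ⊆ X/∼, compute π^{-1}(V) ⊆ X and check whether π^{-1}(V) ∈ τ. V is open in τ_Q iff π^{-1}(V) ∈ τ.
  V = {}: π^{-1}(V) = ∅ ∈ τ ✓.
  V = {[p=q]}: π^{-1}(V) = {p, q} ∉ τ ✗.
  V = {[r]}: π^{-1}(V) = {r} ∈ τ ✓.
  V = {[p=q], [r]}: π^{-1}(V) = {p, q, r} ∈ τ ✓.
Open sets in the quotient: τ_Q = {{}, {[r]}, {[p=q], [r]}} (3 elements).


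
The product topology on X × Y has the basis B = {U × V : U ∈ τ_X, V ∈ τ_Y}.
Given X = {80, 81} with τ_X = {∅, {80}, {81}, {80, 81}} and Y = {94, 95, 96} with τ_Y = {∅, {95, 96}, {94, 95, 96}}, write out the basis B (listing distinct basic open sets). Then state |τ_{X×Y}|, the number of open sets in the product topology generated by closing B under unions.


Basis B = {∅ × ∅, {80} × {95, 96}, {81} × {95, 96}, {80} × {94, 95, 96}, {81} × {94, 95, 96}, {80, 81} × {95, 96}, {80, 81} × {94, 95, 96}}; |τ_{X×Y}| = 9.

Enumerate products U × V with U ∈ τ_X, V ∈ τ_Y (deduplicated):
  ∅ × ∅ = {} (∅)
  {80} × {95, 96} = {(80,95), (80,96)}
  {81} × {95, 96} = {(81,95), (81,96)}
  {80} × {94, 95, 96} = {(80,94), (80,95), (80,96)}
  {81} × {94, 95, 96} = {(81,94), (81,95), (81,96)}
  {80, 81} × {95, 96} = {(80,95), (80,96), (81,95), (81,96)}
  {80, 81} × {94, 95, 96} = {(80,94), (80,95), (80,96), (81,94), (81,95), (81,96)}
These 7 distinct sets form the basis B.
Close under arbitrary unions to get τ_{X×Y}; counting gives |τ_{X×Y}| = 9.


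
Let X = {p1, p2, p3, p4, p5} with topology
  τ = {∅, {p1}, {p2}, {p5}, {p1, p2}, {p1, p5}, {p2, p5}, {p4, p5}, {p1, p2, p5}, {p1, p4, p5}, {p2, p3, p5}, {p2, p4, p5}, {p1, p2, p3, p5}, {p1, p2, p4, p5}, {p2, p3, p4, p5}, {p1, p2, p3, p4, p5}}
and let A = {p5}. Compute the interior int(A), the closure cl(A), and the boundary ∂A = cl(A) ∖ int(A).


int(A) = {p5}, cl(A) = {p3, p4, p5}, ∂A = {p3, p4}.

Closed sets in (X, τ) are complements of opens:
  closed(X, τ) = {∅, {p1}, {p3}, {p4}, {p1, p3}, {p1, p4}, {p2, p3}, {p3, p4}, {p1, p2, p3}, {p1, p3, p4}, {p2, p3, p4}, {p3, p4, p5}, {p1, p2, p3, p4}, {p1, p3, p4, p5}, {p2, p3, p4, p5}, {p1, p2, p3, p4, p5}}.
int(A) = ⋃ {U ∈ τ : U ⊆ A}. Opens contained in A: ∅, {p5}.
Taking the union of these: int(A) = {p5}.
cl(A) = ⋂ {C closed : A ⊆ C}. Closed sets containing A: {p3, p4, p5}, {p1, p3, p4, p5}, {p2, p3, p4, p5}, {p1, p2, p3, p4, p5}.
Intersecting these: cl(A) = {p3, p4, p5}.
∂A = cl(A) ∖ int(A) = {p3, p4, p5} ∖ {p5} = {p3, p4}.


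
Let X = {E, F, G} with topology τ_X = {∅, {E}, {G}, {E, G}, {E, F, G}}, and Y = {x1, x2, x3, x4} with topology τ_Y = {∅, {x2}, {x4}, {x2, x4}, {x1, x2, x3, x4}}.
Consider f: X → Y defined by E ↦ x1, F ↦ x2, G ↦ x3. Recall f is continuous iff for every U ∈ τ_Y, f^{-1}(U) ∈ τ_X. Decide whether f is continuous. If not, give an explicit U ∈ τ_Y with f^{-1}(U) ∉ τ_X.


f is NOT continuous.

Compute f^{-1}(U) for each U ∈ τ_Y:
  U = ∅: f^{-1}(U) = ∅ ∈ τ_X ✓.
  U = {x2}: f^{-1}(U) = {F} ∉ τ_X ✗.
  U = {x4}: f^{-1}(U) = ∅ ∈ τ_X ✓.
  U = {x2, x4}: f^{-1}(U) = {F} ∉ τ_X ✗.
  U = {x1, x2, x3, x4}: f^{-1}(U) = {E, F, G} ∈ τ_X ✓.
Found U = {x2} with f^{-1}(U) = {F} not in τ_X. Therefore f is NOT continuous.


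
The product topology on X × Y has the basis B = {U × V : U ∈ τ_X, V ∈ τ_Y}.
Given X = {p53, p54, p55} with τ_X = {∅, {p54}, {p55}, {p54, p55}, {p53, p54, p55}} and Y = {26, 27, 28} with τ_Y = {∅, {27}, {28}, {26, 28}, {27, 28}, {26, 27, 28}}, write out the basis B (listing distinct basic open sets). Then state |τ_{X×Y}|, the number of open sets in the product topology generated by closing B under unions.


Basis B = {∅ × ∅, {p54} × {27}, {p54} × {28}, {p55} × {27}, {p55} × {28}, {p54} × {26, 28}, {p54} × {27, 28}, {p54, p55} × {27}, {p54, p55} × {28}, {p55} × {26, 28}, {p55} × {27, 28}, {p53, p54, p55} × {27}, {p53, p54, p55} × {28}, {p54} × {26, 27, 28}, {p55} × {26, 27, 28}, {p54, p55} × {26, 28}, {p54, p55} × {27, 28}, {p53, p54, p55} × {26, 28}, {p53, p54, p55} × {27, 28}, {p54, p55} × {26, 27, 28}, {p53, p54, p55} × {26, 27, 28}}; |τ_{X×Y}| = 70.

Enumerate products U × V with U ∈ τ_X, V ∈ τ_Y (deduplicated):
  ∅ × ∅ = {} (∅)
  {p54} × {27} = {(p54,27)}
  {p54} × {28} = {(p54,28)}
  {p55} × {27} = {(p55,27)}
  {p55} × {28} = {(p55,28)}
  {p54} × {26, 28} = {(p54,26), (p54,28)}
  {p54} × {27, 28} = {(p54,27), (p54,28)}
  {p54, p55} × {27} = {(p54,27), (p55,27)}
  {p54, p55} × {28} = {(p54,28), (p55,28)}
  {p55} × {26, 28} = {(p55,26), (p55,28)}
  {p55} × {27, 28} = {(p55,27), (p55,28)}
  {p53, p54, p55} × {27} = {(p53,27), (p54,27), (p55,27)}
  {p53, p54, p55} × {28} = {(p53,28), (p54,28), (p55,28)}
  {p54} × {26, 27, 28} = {(p54,26), (p54,27), (p54,28)}
  {p55} × {26, 27, 28} = {(p55,26), (p55,27), (p55,28)}
  {p54, p55} × {26, 28} = {(p54,26), (p54,28), (p55,26), (p55,28)}
  {p54, p55} × {27, 28} = {(p54,27), (p54,28), (p55,27), (p55,28)}
  {p53, p54, p55} × {26, 28} = {(p53,26), (p53,28), (p54,26), (p54,28), (p55,26), (p55,28)}
  {p53, p54, p55} × {27, 28} = {(p53,27), (p53,28), (p54,27), (p54,28), (p55,27), (p55,28)}
  {p54, p55} × {26, 27, 28} = {(p54,26), (p54,27), (p54,28), (p55,26), (p55,27), (p55,28)}
  {p53, p54, p55} × {26, 27, 28} = {(p53,26), (p53,27), (p53,28), (p54,26), (p54,27), (p54,28), (p55,26), (p55,27), (p55,28)}
These 21 distinct sets form the basis B.
Close under arbitrary unions to get τ_{X×Y}; counting gives |τ_{X×Y}| = 70.


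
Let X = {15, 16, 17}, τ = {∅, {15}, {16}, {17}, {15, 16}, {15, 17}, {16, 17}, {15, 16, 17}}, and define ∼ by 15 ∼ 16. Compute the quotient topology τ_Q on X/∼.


X/∼ = {[15=16], [17]}; |τ_Q| = 4.

Equivalence classes: [15=16], [17].
Quotient map π: X → X/∼ sends 15 ↦ [15=16], 16 ↦ [15=16], 17 ↦ [17].
For each subset V ⊆ X/∼, compute π^{-1}(V) ⊆ X and check whether π^{-1}(V) ∈ τ. V is open in τ_Q iff π^{-1}(V) ∈ τ.
  V = {}: π^{-1}(V) = ∅ ∈ τ ✓.
  V = {[15=16]}: π^{-1}(V) = {15, 16} ∈ τ ✓.
  V = {[17]}: π^{-1}(V) = {17} ∈ τ ✓.
  V = {[15=16], [17]}: π^{-1}(V) = {15, 16, 17} ∈ τ ✓.
Open sets in the quotient: τ_Q = {{}, {[15=16]}, {[17]}, {[15=16], [17]}} (4 elements).


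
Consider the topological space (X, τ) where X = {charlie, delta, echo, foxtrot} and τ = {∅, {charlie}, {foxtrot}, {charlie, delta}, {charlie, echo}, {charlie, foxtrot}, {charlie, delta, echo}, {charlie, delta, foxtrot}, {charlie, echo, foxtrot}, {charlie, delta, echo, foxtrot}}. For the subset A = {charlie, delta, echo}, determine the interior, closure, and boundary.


int(A) = {charlie, delta, echo}, cl(A) = {charlie, delta, echo}, ∂A = ∅.

Closed sets in (X, τ) are complements of opens:
  closed(X, τ) = {∅, {delta}, {echo}, {foxtrot}, {delta, echo}, {delta, foxtrot}, {echo, foxtrot}, {charlie, delta, echo}, {delta, echo, foxtrot}, {charlie, delta, echo, foxtrot}}.
int(A) = ⋃ {U ∈ τ : U ⊆ A}. Opens contained in A: ∅, {charlie}, {charlie, delta}, {charlie, echo}, {charlie, delta, echo}.
Taking the union of these: int(A) = {charlie, delta, echo}.
cl(A) = ⋂ {C closed : A ⊆ C}. Closed sets containing A: {charlie, delta, echo}, {charlie, delta, echo, foxtrot}.
Intersecting these: cl(A) = {charlie, delta, echo}.
∂A = cl(A) ∖ int(A) = {charlie, delta, echo} ∖ {charlie, delta, echo} = ∅.


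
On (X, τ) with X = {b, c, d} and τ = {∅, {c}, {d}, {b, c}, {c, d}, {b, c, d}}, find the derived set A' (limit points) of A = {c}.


A' = {b}

For each x ∈ X, list the open sets U ∈ τ with x ∈ U, then check whether U ∩ (A ∖ {x}) ≠ ∅ for every such U.
  x = b: opens ∋ x are {b, c}, {b, c, d}; each meets A ∖ {b}, so x IS a limit point.
  x = c: open {c} ∋ x has {c} ∩ (A ∖ {c}) = ∅, so x is NOT a limit point.
  x = d: open {d} ∋ x has {d} ∩ (A ∖ {d}) = ∅, so x is NOT a limit point.
Collecting: A' = {b}.


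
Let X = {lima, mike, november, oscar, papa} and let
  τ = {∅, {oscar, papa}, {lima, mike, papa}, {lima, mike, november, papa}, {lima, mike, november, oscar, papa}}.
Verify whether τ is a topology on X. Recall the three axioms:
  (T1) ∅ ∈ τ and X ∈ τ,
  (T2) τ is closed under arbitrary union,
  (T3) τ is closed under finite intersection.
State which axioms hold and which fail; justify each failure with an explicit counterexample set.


τ is NOT a topology on X.

Axiom (T1): ∅ ∈ τ? Yes; X ∈ τ? Yes.
Axiom (T2/T3): check pairwise unions and intersections of members of τ.
Counterexample for (T3): {oscar, papa} ∩ {lima, mike, papa} = {papa} ∉ τ. Therefore τ is NOT a topology.


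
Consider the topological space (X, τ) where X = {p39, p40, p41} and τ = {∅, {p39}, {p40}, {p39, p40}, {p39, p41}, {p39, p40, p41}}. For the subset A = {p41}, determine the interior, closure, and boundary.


int(A) = ∅, cl(A) = {p41}, ∂A = {p41}.

Closed sets in (X, τ) are complements of opens:
  closed(X, τ) = {∅, {p40}, {p41}, {p39, p41}, {p40, p41}, {p39, p40, p41}}.
int(A) = ⋃ {U ∈ τ : U ⊆ A}. Opens contained in A: ∅.
Taking the union of these: int(A) = ∅.
cl(A) = ⋂ {C closed : A ⊆ C}. Closed sets containing A: {p41}, {p39, p41}, {p40, p41}, {p39, p40, p41}.
Intersecting these: cl(A) = {p41}.
∂A = cl(A) ∖ int(A) = {p41} ∖ ∅ = {p41}.


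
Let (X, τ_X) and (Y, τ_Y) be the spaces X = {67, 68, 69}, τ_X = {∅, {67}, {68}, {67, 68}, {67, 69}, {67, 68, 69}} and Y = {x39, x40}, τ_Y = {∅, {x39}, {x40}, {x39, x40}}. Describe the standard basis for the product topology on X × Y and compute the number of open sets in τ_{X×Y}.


Basis B = {∅ × ∅, {67} × {x39}, {67} × {x40}, {68} × {x39}, {68} × {x40}, {67} × {x39, x40}, {67, 68} × {x39}, {67, 69} × {x39}, {67, 68} × {x40}, {67, 69} × {x40}, {68} × {x39, x40}, {67, 68, 69} × {x39}, {67, 68, 69} × {x40}, {67, 68} × {x39, x40}, {67, 69} × {x39, x40}, {67, 68, 69} × {x39, x40}}; |τ_{X×Y}| = 36.

Enumerate products U × V with U ∈ τ_X, V ∈ τ_Y (deduplicated):
  ∅ × ∅ = {} (∅)
  {67} × {x39} = {(67,x39)}
  {67} × {x40} = {(67,x40)}
  {68} × {x39} = {(68,x39)}
  {68} × {x40} = {(68,x40)}
  {67} × {x39, x40} = {(67,x39), (67,x40)}
  {67, 68} × {x39} = {(67,x39), (68,x39)}
  {67, 69} × {x39} = {(67,x39), (69,x39)}
  {67, 68} × {x40} = {(67,x40), (68,x40)}
  {67, 69} × {x40} = {(67,x40), (69,x40)}
  {68} × {x39, x40} = {(68,x39), (68,x40)}
  {67, 68, 69} × {x39} = {(67,x39), (68,x39), (69,x39)}
  {67, 68, 69} × {x40} = {(67,x40), (68,x40), (69,x40)}
  {67, 68} × {x39, x40} = {(67,x39), (67,x40), (68,x39), (68,x40)}
  {67, 69} × {x39, x40} = {(67,x39), (67,x40), (69,x39), (69,x40)}
  {67, 68, 69} × {x39, x40} = {(67,x39), (67,x40), (68,x39), (68,x40), (69,x39), (69,x40)}
These 16 distinct sets form the basis B.
Close under arbitrary unions to get τ_{X×Y}; counting gives |τ_{X×Y}| = 36.


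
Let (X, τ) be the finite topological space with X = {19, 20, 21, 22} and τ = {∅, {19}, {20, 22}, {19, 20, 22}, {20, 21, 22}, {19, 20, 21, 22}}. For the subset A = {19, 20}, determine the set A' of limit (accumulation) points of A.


A' = {21, 22}

For each x ∈ X, list the open sets U ∈ τ with x ∈ U, then check whether U ∩ (A ∖ {x}) ≠ ∅ for every such U.
  x = 19: open {19} ∋ x has {19} ∩ (A ∖ {19}) = ∅, so x is NOT a limit point.
  x = 20: open {20, 22} ∋ x has {20, 22} ∩ (A ∖ {20}) = ∅, so x is NOT a limit point.
  x = 21: opens ∋ x are {20, 21, 22}, {19, 20, 21, 22}; each meets A ∖ {21}, so x IS a limit point.
  x = 22: opens ∋ x are {20, 22}, {19, 20, 22}, {20, 21, 22}, {19, 20, 21, 22}; each meets A ∖ {22}, so x IS a limit point.
Collecting: A' = {21, 22}.
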